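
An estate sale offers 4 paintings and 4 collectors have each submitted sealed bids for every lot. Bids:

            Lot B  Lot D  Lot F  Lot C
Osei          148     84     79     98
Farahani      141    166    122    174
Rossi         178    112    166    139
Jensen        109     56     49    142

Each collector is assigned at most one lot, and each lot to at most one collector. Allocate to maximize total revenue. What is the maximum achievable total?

Optimal: Osei→Lot B ($148), Farahani→Lot D ($166), Rossi→Lot F ($166), Jensen→Lot C ($142) — total 148+166+166+142 = $622.
Row-greedy (each collector in turn takes its best remaining lot) gives $544, worse by 78.
Next-best assignment: Osei→Lot F, Farahani→Lot D, Rossi→Lot B, Jensen→Lot C = $565.

Maximum total: $622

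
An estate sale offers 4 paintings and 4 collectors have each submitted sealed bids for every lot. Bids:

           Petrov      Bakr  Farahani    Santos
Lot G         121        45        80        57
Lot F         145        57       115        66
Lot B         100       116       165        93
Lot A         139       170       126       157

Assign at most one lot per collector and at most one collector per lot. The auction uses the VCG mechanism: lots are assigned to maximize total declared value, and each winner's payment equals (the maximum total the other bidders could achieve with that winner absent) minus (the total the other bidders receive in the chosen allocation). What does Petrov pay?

Efficient allocation: Petrov→Lot F ($145), Bakr→Lot A ($170), Farahani→Lot B ($165), Santos→Lot G ($57); total welfare W = $537.
Petrov receives Lot F at value $145, so the others get W − 145 = $392.
Without Petrov: best allocation of the remaining 3 bidders over all 4 lots is Bakr→Lot A ($170), Farahani→Lot B ($165), Santos→Lot F ($66), total $401.
VCG payment = (others' best without Petrov) − (others' welfare with Petrov) = 401 − 392 = $9.

Petrov pays $9.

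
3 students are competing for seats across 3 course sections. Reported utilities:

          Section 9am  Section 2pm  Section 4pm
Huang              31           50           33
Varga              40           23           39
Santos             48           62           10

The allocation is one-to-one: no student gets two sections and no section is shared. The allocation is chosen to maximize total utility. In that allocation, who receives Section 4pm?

Optimal: Huang→Section 2pm (50 points), Varga→Section 4pm (39 points), Santos→Section 9am (48 points) — total 50+39+48 = 137 points.
Row-greedy (each student in turn takes its best remaining section) gives 100 points, worse by 37.
Next-best assignment: Huang→Section 4pm, Varga→Section 9am, Santos→Section 2pm = 135 points.
No other one-to-one assignment exceeds 137 points.
Varga's own top section is Section 9am (40 points), but forcing Varga→Section 9am and reassigning the rest optimally gives only 135 points — worse by 2.

Varga receives Section 4pm.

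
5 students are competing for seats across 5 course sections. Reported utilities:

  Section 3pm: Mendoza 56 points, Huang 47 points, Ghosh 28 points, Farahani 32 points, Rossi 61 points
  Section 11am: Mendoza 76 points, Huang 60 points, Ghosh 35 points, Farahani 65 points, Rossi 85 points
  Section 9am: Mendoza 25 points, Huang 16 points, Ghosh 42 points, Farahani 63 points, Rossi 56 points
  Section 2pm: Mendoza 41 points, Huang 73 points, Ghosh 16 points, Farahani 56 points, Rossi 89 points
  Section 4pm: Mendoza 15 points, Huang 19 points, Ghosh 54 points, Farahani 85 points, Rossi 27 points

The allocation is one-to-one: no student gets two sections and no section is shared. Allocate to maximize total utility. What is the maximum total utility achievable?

Optimal: Mendoza→Section 3pm (56 points), Huang→Section 2pm (73 points), Ghosh→Section 9am (42 points), Farahani→Section 4pm (85 points), Rossi→Section 11am (85 points) — total 56+73+42+85+85 = 341 points.
Row-greedy (each student in turn takes its best remaining section) gives 327 points, worse by 14.
Next-best assignment: Mendoza→Section 11am, Huang→Section 3pm, Ghosh→Section 9am, Farahani→Section 4pm, Rossi→Section 2pm = 339 points.
Swapping Huang↔Rossi (Huang→Section 11am 60 points, Rossi→Section 2pm 89 points) loses 9.

Maximum total: 341 points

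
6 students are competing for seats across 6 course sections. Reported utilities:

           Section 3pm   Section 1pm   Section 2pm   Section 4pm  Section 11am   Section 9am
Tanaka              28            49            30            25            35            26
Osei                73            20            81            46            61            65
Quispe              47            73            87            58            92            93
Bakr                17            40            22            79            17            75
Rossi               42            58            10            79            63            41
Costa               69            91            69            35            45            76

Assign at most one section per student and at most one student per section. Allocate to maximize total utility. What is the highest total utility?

Optimal: Tanaka→Section 3pm (28 points), Osei→Section 2pm (81 points), Quispe→Section 11am (92 points), Bakr→Section 9am (75 points), Rossi→Section 4pm (79 points), Costa→Section 1pm (91 points) — total 28+81+92+75+79+91 = 446 points.
Next-best assignment: Tanaka→Section 1pm, Osei→Section 2pm, Quispe→Section 11am, Bakr→Section 9am, Rossi→Section 4pm, Costa→Section 3pm = 445 points.

Maximum total: 446 points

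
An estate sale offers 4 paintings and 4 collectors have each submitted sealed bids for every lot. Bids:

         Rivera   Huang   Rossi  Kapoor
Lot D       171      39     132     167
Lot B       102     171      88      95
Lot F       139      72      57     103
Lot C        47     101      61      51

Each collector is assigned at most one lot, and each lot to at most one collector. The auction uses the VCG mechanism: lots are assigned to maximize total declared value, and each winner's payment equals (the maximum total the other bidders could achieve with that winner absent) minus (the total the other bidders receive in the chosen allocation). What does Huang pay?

Huang pays $27.

Efficient allocation: Rivera→Lot F ($139), Huang→Lot B ($171), Rossi→Lot C ($61), Kapoor→Lot D ($167); total welfare W = $538.
Huang receives Lot B at value $171, so the others get W − 171 = $367.
Without Huang: best allocation of the remaining 3 bidders over all 4 lots is Rivera→Lot F ($139), Rossi→Lot B ($88), Kapoor→Lot D ($167), total $394.
VCG payment = (others' best without Huang) − (others' welfare with Huang) = 394 − 367 = $27.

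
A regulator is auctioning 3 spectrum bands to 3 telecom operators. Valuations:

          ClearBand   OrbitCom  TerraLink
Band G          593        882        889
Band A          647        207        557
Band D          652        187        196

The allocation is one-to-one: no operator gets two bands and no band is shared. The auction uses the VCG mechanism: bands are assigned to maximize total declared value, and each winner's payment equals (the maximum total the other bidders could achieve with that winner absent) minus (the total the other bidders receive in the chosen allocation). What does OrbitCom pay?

OrbitCom pays $332M.

Efficient allocation: ClearBand→Band D ($652M), OrbitCom→Band G ($882M), TerraLink→Band A ($557M); total welfare W = $2091M.
OrbitCom receives Band G at value $882M, so the others get W − 882 = $1209M.
Without OrbitCom: best allocation of the remaining 2 bidders over all 3 bands is ClearBand→Band D ($652M), TerraLink→Band G ($889M), total $1541M.
VCG payment = (others' best without OrbitCom) − (others' welfare with OrbitCom) = 1541 − 1209 = $332M.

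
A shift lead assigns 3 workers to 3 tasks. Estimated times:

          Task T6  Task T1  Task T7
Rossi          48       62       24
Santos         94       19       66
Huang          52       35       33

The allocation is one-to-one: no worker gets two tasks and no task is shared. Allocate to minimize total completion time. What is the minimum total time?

Treat this as an assignment problem: match each worker to one task.
Optimal: Rossi→Task T7 (24 min), Santos→Task T1 (19 min), Huang→Task T6 (52 min) — total 24+19+52 = 95 min.
Column-greedy (each task in turn goes to its cheapest remaining worker) gives 100 min, worse by 5.
Next-best assignment: Rossi→Task T6, Santos→Task T1, Huang→Task T7 = 100 min.

Minimum total: 95 min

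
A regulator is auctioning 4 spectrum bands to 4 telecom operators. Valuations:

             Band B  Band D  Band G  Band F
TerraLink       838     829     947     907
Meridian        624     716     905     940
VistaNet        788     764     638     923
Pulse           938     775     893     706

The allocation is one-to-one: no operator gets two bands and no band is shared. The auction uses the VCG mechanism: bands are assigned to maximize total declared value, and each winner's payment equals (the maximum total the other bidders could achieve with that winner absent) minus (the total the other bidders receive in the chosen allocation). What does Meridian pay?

Meridian pays $118M.

Efficient allocation: TerraLink→Band D ($829M), Meridian→Band G ($905M), VistaNet→Band F ($923M), Pulse→Band B ($938M); total welfare W = $3595M.
Meridian receives Band G at value $905M, so the others get W − 905 = $2690M.
Without Meridian: best allocation of the remaining 3 bidders over all 4 bands is TerraLink→Band G ($947M), VistaNet→Band F ($923M), Pulse→Band B ($938M), total $2808M.
VCG payment = (others' best without Meridian) − (others' welfare with Meridian) = 2808 − 2690 = $118M.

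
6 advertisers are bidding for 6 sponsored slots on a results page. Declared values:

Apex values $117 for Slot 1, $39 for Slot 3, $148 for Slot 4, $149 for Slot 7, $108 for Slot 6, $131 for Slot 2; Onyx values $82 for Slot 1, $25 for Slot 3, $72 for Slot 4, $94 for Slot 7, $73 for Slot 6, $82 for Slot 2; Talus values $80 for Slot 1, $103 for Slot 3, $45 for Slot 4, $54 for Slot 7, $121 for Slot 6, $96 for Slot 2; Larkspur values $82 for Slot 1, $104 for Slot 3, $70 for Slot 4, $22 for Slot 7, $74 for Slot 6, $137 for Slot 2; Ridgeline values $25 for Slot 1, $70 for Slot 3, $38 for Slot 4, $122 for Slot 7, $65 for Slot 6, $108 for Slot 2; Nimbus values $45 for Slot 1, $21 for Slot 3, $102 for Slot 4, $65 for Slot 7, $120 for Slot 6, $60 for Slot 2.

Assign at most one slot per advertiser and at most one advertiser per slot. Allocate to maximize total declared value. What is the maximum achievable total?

Treat this as an assignment problem: match each advertiser to one slot.
Optimal: Apex→Slot 4 ($148), Onyx→Slot 1 ($82), Talus→Slot 3 ($103), Larkspur→Slot 2 ($137), Ridgeline→Slot 7 ($122), Nimbus→Slot 6 ($120) — total 148+82+103+137+122+120 = $712.
Column-greedy (each slot in turn goes to its best remaining advertiser) gives $648, worse by 64.
Next-best assignment: Apex→Slot 4, Onyx→Slot 1, Talus→Slot 2, Larkspur→Slot 3, Ridgeline→Slot 7, Nimbus→Slot 6 = $672.
Swapping Apex↔Ridgeline (Apex→Slot 7 $149, Ridgeline→Slot 4 $38) loses 83.
Checked against all permutations: $712 is optimal.

Maximum total: $712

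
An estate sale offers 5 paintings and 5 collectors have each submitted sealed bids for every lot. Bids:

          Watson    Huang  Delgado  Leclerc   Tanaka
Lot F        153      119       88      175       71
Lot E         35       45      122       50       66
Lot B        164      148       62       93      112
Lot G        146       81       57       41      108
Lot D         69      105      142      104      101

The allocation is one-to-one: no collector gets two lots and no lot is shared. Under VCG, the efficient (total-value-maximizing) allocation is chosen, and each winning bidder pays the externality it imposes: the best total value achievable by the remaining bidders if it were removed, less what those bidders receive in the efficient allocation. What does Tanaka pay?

Efficient allocation: Watson→Lot G ($146), Huang→Lot B ($148), Delgado→Lot E ($122), Leclerc→Lot F ($175), Tanaka→Lot D ($101); total welfare W = $692.
Tanaka receives Lot D at value $101, so the others get W − 101 = $591.
Without Tanaka: best allocation of the remaining 4 bidders over all 5 lots is Watson→Lot G ($146), Huang→Lot B ($148), Delgado→Lot D ($142), Leclerc→Lot F ($175), total $611.
VCG payment = (others' best without Tanaka) − (others' welfare with Tanaka) = 611 − 591 = $20.

Tanaka pays $20.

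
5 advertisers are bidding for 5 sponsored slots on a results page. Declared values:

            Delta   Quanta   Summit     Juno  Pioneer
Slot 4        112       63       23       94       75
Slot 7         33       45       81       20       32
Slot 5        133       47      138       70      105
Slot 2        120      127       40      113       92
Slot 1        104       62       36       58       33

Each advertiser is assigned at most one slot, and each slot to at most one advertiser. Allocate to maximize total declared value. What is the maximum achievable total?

Maximum total: $511

Treat this as an assignment problem: match each advertiser to one slot.
Optimal: Delta→Slot 1 ($104), Quanta→Slot 2 ($127), Summit→Slot 7 ($81), Juno→Slot 4 ($94), Pioneer→Slot 5 ($105) — total 104+127+81+94+105 = $511.
Max-entry greedy (repeatedly take the single best remaining cell) gives $467, worse by 44.
No other one-to-one assignment exceeds $511.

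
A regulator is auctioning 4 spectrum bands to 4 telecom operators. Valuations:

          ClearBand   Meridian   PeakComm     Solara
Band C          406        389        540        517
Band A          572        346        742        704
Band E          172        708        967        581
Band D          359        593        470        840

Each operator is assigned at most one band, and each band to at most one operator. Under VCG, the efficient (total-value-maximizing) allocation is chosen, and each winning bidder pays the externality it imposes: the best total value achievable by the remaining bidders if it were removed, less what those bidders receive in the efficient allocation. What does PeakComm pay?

Efficient allocation: ClearBand→Band A ($572M), Meridian→Band C ($389M), PeakComm→Band E ($967M), Solara→Band D ($840M); total welfare W = $2768M.
PeakComm receives Band E at value $967M, so the others get W − 967 = $1801M.
Without PeakComm: best allocation of the remaining 3 bidders over all 4 bands is ClearBand→Band A ($572M), Meridian→Band E ($708M), Solara→Band D ($840M), total $2120M.
VCG payment = (others' best without PeakComm) − (others' welfare with PeakComm) = 2120 − 1801 = $319M.

PeakComm pays $319M.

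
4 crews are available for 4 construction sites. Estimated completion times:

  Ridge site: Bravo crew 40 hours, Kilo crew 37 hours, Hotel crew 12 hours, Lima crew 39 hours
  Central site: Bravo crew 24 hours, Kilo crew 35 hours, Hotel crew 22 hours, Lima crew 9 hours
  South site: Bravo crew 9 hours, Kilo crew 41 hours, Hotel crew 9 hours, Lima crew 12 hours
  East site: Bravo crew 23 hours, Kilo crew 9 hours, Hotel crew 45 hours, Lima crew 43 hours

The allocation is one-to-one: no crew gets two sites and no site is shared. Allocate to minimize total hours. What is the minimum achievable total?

This is the linear assignment problem.
Optimal: Bravo crew→South site (9 hours), Kilo crew→East site (9 hours), Hotel crew→Ridge site (12 hours), Lima crew→Central site (9 hours) — total 9+9+12+9 = 39 hours.
Every other assignment is strictly worse.

Minimum total: 39 hours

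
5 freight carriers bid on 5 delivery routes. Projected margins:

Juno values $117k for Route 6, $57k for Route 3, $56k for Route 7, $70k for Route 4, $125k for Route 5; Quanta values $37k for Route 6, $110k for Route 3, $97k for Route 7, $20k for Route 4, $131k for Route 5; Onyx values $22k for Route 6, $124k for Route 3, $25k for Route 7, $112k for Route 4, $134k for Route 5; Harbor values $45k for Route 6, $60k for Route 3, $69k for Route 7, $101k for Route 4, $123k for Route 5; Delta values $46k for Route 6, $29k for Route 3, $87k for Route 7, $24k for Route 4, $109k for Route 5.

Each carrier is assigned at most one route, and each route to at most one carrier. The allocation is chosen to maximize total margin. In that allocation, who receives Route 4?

Treat this as an assignment problem: match each carrier to one route.
Optimal: Juno→Route 6 ($117k), Quanta→Route 5 ($131k), Onyx→Route 3 ($124k), Harbor→Route 4 ($101k), Delta→Route 7 ($87k) — total 117+131+124+101+87 = $560k.
Column-greedy (each route in turn goes to its best remaining carrier) gives $548k, worse by 12.
No other one-to-one assignment exceeds $560k.
Harbor's own top route is Route 5 ($123k), but forcing Harbor→Route 5 and reassigning the rest optimally gives only $549k — worse by 11.

Harbor receives Route 4.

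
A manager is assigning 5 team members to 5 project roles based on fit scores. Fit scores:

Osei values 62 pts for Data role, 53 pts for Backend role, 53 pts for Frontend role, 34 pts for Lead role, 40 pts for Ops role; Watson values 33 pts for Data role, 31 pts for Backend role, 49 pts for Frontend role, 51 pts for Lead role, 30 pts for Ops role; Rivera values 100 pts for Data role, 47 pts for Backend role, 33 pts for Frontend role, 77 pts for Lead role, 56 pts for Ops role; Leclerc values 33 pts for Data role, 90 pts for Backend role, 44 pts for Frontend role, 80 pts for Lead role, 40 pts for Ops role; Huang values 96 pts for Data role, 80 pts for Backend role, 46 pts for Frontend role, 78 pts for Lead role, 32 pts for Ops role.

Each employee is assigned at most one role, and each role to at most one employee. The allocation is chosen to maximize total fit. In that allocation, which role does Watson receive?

Optimal: Osei→Ops role (40 pts), Watson→Frontend role (49 pts), Rivera→Data role (100 pts), Leclerc→Backend role (90 pts), Huang→Lead role (78 pts) — total 40+49+100+90+78 = 357 pts.
Column-greedy (each role in turn goes to its best remaining employee) gives 351 pts, worse by 6.
Next-best assignment: Osei→Ops role, Watson→Frontend role, Rivera→Lead role, Leclerc→Backend role, Huang→Data role = 352 pts.
Swapping Huang↔Osei (Huang→Ops role 32 pts, Osei→Lead role 34 pts) loses 52.
No other one-to-one assignment exceeds 357 pts.
Watson's own top role is Lead role (51 pts), but forcing Watson→Lead role and reassigning the rest optimally gives only 346 pts — worse by 11.

Watson receives Frontend role.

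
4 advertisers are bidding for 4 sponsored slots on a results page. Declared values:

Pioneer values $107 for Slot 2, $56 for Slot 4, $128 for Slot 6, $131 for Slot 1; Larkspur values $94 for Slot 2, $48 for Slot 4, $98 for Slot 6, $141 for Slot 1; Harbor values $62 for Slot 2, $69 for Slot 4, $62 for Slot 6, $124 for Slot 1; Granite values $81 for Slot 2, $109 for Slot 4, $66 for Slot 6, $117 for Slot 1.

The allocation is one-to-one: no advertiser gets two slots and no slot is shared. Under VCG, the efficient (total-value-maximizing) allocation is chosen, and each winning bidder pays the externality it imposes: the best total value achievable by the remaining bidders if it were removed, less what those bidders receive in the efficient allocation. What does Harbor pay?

Efficient allocation: Pioneer→Slot 6 ($128), Larkspur→Slot 2 ($94), Harbor→Slot 1 ($124), Granite→Slot 4 ($109); total welfare W = $455.
Harbor receives Slot 1 at value $124, so the others get W − 124 = $331.
Without Harbor: best allocation of the remaining 3 bidders over all 4 slots is Pioneer→Slot 6 ($128), Larkspur→Slot 1 ($141), Granite→Slot 4 ($109), total $378.
VCG payment = (others' best without Harbor) − (others' welfare with Harbor) = 378 − 331 = $47.

Harbor pays $47.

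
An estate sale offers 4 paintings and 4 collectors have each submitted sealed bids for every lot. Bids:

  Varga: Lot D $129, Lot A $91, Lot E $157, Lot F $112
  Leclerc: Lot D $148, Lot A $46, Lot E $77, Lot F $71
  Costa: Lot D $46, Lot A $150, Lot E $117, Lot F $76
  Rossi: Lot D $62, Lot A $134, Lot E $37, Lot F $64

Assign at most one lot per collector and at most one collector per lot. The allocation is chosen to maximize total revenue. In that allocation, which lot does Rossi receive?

Rossi receives Lot F.

This is a one-to-one assignment (maximum-weight bipartite matching).
Optimal: Varga→Lot E ($157), Leclerc→Lot D ($148), Costa→Lot A ($150), Rossi→Lot F ($64) — total 157+148+150+64 = $519.
Next-best assignment: Varga→Lot E, Leclerc→Lot D, Costa→Lot F, Rossi→Lot A = $515.
Swapping Leclerc↔Rossi (Leclerc→Lot F $71, Rossi→Lot D $62) loses 79.
Rossi's own top lot is Lot A ($134), but forcing Rossi→Lot A and reassigning the rest optimally gives only $515 — worse by 4.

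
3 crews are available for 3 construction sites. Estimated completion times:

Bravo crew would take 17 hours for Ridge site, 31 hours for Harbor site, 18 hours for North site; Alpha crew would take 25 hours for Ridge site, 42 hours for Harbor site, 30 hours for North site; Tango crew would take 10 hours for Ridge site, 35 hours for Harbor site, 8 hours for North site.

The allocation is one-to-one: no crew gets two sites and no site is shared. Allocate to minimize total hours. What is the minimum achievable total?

Optimal: Bravo crew→Harbor site (31 hours), Alpha crew→Ridge site (25 hours), Tango crew→North site (8 hours) — total 31+25+8 = 64 hours.
Column-greedy (each site in turn goes to its cheapest remaining crew) gives 71 hours, worse by 7.
Next-best assignment: Bravo crew→Ridge site, Alpha crew→Harbor site, Tango crew→North site = 67 hours.
Swapping Tango crew↔Bravo crew (Tango crew→Harbor site 35 hours, Bravo crew→North site 18 hours) adds 14.

Min total: 64 hours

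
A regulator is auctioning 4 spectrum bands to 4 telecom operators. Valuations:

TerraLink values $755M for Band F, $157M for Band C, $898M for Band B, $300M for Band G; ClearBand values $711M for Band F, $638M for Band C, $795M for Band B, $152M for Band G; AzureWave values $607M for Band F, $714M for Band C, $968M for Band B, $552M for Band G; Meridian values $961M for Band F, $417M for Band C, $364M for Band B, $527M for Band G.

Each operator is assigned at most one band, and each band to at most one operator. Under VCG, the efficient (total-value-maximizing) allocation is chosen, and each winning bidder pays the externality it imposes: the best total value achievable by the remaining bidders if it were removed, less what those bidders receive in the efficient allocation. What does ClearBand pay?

Efficient allocation: TerraLink→Band B ($898M), ClearBand→Band C ($638M), AzureWave→Band G ($552M), Meridian→Band F ($961M); total welfare W = $3049M.
ClearBand receives Band C at value $638M, so the others get W − 638 = $2411M.
Without ClearBand: best allocation of the remaining 3 bidders over all 4 bands is TerraLink→Band B ($898M), AzureWave→Band C ($714M), Meridian→Band F ($961M), total $2573M.
VCG payment = (others' best without ClearBand) − (others' welfare with ClearBand) = 2573 − 2411 = $162M.

ClearBand pays $162M.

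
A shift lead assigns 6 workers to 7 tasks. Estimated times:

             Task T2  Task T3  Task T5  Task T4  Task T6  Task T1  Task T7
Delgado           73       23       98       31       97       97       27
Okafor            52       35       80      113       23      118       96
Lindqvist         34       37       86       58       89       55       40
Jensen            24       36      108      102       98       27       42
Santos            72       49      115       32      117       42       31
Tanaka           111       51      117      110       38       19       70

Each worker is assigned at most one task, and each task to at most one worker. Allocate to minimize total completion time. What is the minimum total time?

Optimal: Delgado→Task T3 (23 min), Okafor→Task T6 (23 min), Lindqvist→Task T7 (40 min), Jensen→Task T2 (24 min), Santos→Task T4 (32 min), Tanaka→Task T1 (19 min) — total 23+23+40+24+32+19 = 161 min.
Min-entry greedy (repeatedly take the single cheapest remaining cell) gives 178 min, worse by 17.
Swapping Santos↔Jensen (Santos→Task T2 72 min, Jensen→Task T4 102 min) adds 118.

Min total: 161 min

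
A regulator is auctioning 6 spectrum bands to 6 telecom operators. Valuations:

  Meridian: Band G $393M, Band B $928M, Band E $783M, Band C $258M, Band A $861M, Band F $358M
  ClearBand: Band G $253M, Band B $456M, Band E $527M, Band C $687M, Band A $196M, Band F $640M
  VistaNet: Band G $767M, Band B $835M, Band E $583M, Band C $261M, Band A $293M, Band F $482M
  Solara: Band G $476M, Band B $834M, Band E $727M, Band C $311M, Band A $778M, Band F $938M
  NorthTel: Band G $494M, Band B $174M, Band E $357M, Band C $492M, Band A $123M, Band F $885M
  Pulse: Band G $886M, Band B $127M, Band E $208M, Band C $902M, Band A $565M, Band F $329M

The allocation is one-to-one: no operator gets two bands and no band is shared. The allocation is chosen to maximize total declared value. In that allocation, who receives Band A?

Optimal: Meridian→Band A ($861M), ClearBand→Band C ($687M), VistaNet→Band B ($835M), Solara→Band E ($727M), NorthTel→Band F ($885M), Pulse→Band G ($886M) — total 861+687+835+727+885+886 = $4881M.
Max-entry greedy (repeatedly take the single best remaining cell) gives $4185M, worse by 696.
Next-best assignment: Meridian→Band E, ClearBand→Band C, VistaNet→Band B, Solara→Band A, NorthTel→Band F, Pulse→Band G = $4854M.
Every other assignment is strictly worse.
Meridian's own top band is Band B ($928M), but forcing Meridian→Band B and reassigning the rest optimally gives only $4787M — worse by 94.

Meridian receives Band A.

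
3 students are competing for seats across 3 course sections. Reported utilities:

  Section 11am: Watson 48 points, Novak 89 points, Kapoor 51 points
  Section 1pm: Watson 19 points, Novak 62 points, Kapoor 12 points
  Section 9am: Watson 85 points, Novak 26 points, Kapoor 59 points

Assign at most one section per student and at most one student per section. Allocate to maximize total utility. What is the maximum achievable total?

Optimal: Watson→Section 9am (85 points), Novak→Section 1pm (62 points), Kapoor→Section 11am (51 points) — total 85+62+51 = 198 points.
Column-greedy (each section in turn goes to its best remaining student) gives 167 points, worse by 31.
Swapping Watson↔Novak (Watson→Section 1pm 19 points, Novak→Section 9am 26 points) loses 102.

Max total: 198 points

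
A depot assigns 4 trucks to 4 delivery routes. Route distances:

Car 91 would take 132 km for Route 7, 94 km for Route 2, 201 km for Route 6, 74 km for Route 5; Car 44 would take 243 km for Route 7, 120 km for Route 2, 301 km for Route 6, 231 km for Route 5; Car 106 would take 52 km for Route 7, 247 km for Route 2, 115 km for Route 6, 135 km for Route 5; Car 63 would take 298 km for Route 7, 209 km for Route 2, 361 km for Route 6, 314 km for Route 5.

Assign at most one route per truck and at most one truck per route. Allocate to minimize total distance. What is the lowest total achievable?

Minimum total: 607 km

Optimal: Car 91→Route 5 (74 km), Car 44→Route 2 (120 km), Car 106→Route 7 (52 km), Car 63→Route 6 (361 km) — total 74+120+52+361 = 607 km.
Column-greedy (each route in turn goes to its cheapest remaining truck) gives 761 km, worse by 154.
Swapping Car 44↔Car 63 (Car 44→Route 6 301 km, Car 63→Route 2 209 km) adds 29.
Checked against all permutations: 607 km is optimal.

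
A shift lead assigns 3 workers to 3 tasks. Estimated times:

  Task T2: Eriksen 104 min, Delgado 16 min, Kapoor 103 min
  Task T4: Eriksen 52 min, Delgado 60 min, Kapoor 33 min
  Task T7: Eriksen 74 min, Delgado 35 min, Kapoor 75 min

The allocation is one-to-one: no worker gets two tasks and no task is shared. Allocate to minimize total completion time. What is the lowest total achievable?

Treat this as an assignment problem: match each worker to one task.
Optimal: Eriksen→Task T7 (74 min), Delgado→Task T2 (16 min), Kapoor→Task T4 (33 min) — total 74+16+33 = 123 min.
Row-greedy (each worker in turn takes its cheapest remaining task) gives 143 min, worse by 20.

Minimum total: 123 min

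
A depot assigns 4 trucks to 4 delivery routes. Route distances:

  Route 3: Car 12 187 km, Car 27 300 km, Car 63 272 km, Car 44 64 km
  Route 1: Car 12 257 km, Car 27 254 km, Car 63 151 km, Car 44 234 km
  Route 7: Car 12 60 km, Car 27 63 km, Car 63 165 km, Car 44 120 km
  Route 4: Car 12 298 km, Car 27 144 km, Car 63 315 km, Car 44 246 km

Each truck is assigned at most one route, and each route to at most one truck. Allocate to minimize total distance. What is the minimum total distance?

This is the linear assignment problem.
Optimal: Car 12→Route 7 (60 km), Car 27→Route 4 (144 km), Car 63→Route 1 (151 km), Car 44→Route 3 (64 km) — total 60+144+151+64 = 419 km.

Minimum total: 419 km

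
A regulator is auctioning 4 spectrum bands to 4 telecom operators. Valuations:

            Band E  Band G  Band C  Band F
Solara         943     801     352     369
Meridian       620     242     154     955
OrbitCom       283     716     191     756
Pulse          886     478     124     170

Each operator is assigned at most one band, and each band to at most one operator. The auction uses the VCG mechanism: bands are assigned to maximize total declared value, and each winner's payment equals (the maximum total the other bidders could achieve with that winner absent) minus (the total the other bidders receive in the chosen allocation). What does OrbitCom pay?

Efficient allocation: Solara→Band C ($352M), Meridian→Band F ($955M), OrbitCom→Band G ($716M), Pulse→Band E ($886M); total welfare W = $2909M.
OrbitCom receives Band G at value $716M, so the others get W − 716 = $2193M.
Without OrbitCom: best allocation of the remaining 3 bidders over all 4 bands is Solara→Band G ($801M), Meridian→Band F ($955M), Pulse→Band E ($886M), total $2642M.
VCG payment = (others' best without OrbitCom) − (others' welfare with OrbitCom) = 2642 − 2193 = $449M.

OrbitCom pays $449M.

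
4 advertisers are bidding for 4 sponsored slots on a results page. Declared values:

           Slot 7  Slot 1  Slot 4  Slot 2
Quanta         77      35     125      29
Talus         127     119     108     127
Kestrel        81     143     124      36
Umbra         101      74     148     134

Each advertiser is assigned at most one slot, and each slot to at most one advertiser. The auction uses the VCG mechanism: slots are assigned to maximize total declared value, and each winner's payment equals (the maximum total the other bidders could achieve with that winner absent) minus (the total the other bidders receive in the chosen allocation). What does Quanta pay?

Efficient allocation: Quanta→Slot 4 ($125), Talus→Slot 7 ($127), Kestrel→Slot 1 ($143), Umbra→Slot 2 ($134); total welfare W = $529.
Quanta receives Slot 4 at value $125, so the others get W − 125 = $404.
Without Quanta: best allocation of the remaining 3 bidders over all 4 slots is Talus→Slot 7 ($127), Kestrel→Slot 1 ($143), Umbra→Slot 4 ($148), total $418.
VCG payment = (others' best without Quanta) − (others' welfare with Quanta) = 418 − 404 = $14.

Quanta pays $14.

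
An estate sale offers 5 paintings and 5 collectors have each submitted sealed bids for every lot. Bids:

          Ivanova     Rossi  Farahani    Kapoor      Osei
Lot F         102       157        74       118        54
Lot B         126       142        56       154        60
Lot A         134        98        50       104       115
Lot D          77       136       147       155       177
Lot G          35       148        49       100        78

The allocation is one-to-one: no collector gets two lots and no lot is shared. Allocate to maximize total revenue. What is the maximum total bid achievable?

Optimal: Ivanova→Lot A ($134), Rossi→Lot G ($148), Farahani→Lot F ($74), Kapoor→Lot B ($154), Osei→Lot D ($177) — total 134+148+74+154+177 = $687.
Row-greedy (each collector in turn takes its best remaining lot) gives $670, worse by 17.
Next-best assignment: Ivanova→Lot A, Rossi→Lot F, Farahani→Lot G, Kapoor→Lot B, Osei→Lot D = $671.
Swapping Farahani↔Rossi (Farahani→Lot G $49, Rossi→Lot F $157) loses 16.

Maximum total: $687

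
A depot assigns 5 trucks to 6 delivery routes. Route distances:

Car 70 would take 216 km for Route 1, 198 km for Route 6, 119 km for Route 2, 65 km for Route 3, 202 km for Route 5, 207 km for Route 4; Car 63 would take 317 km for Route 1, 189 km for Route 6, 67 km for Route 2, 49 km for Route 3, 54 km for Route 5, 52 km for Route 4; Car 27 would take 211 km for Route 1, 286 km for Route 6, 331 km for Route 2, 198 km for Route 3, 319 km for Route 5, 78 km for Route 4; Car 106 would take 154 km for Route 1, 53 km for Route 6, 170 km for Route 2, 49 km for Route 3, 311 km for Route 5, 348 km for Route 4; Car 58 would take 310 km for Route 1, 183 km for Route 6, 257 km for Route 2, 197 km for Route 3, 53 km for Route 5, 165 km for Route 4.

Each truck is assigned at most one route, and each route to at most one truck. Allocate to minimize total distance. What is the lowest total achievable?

This is the linear assignment problem.
Optimal: Car 70→Route 3 (65 km), Car 63→Route 2 (67 km), Car 27→Route 4 (78 km), Car 106→Route 6 (53 km), Car 58→Route 5 (53 km) — total 65+67+78+53+53 = 316 km.
Column-greedy (each route in turn goes to its cheapest remaining truck) gives 788 km, worse by 472.
Next-best assignment: Car 70→Route 2, Car 63→Route 3, Car 27→Route 4, Car 106→Route 6, Car 58→Route 5 = 352 km.
Checked against all permutations: 316 km is optimal.

Minimum total: 316 km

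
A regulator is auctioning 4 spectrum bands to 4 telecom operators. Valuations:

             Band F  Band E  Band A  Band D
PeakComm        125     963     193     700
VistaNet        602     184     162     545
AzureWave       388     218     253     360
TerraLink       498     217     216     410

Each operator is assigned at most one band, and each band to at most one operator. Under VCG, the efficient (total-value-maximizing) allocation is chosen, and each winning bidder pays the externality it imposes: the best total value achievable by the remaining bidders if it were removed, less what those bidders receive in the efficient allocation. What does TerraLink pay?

TerraLink pays $164M.

Efficient allocation: PeakComm→Band E ($963M), VistaNet→Band D ($545M), AzureWave→Band A ($253M), TerraLink→Band F ($498M); total welfare W = $2259M.
TerraLink receives Band F at value $498M, so the others get W − 498 = $1761M.
Without TerraLink: best allocation of the remaining 3 bidders over all 4 bands is PeakComm→Band E ($963M), VistaNet→Band F ($602M), AzureWave→Band D ($360M), total $1925M.
VCG payment = (others' best without TerraLink) − (others' welfare with TerraLink) = 1925 − 1761 = $164M.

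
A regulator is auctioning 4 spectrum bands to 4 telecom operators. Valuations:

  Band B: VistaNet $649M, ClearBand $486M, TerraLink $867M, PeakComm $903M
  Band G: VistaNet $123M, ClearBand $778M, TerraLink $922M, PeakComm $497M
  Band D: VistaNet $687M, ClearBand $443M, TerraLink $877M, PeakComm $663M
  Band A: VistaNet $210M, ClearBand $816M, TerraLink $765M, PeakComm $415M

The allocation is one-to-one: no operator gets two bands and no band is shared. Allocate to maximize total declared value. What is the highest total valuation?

Maximum total: $3328M

This is a one-to-one assignment (maximum-weight bipartite matching).
Optimal: VistaNet→Band D ($687M), ClearBand→Band A ($816M), TerraLink→Band G ($922M), PeakComm→Band B ($903M) — total 687+816+922+903 = $3328M.
Next-best assignment: VistaNet→Band D, ClearBand→Band G, TerraLink→Band A, PeakComm→Band B = $3133M.
No other one-to-one assignment exceeds $3328M.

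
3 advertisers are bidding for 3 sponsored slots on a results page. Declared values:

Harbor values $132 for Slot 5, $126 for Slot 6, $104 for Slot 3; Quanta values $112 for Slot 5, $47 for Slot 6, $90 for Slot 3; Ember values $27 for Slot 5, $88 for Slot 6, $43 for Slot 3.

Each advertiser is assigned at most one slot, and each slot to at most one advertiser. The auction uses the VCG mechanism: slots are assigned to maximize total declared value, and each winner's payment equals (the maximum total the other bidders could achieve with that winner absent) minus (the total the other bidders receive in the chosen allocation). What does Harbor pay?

Efficient allocation: Harbor→Slot 5 ($132), Quanta→Slot 3 ($90), Ember→Slot 6 ($88); total welfare W = $310.
Harbor receives Slot 5 at value $132, so the others get W − 132 = $178.
Without Harbor: best allocation of the remaining 2 bidders over all 3 slots is Quanta→Slot 5 ($112), Ember→Slot 6 ($88), total $200.
VCG payment = (others' best without Harbor) − (others' welfare with Harbor) = 200 − 178 = $22.

Harbor pays $22.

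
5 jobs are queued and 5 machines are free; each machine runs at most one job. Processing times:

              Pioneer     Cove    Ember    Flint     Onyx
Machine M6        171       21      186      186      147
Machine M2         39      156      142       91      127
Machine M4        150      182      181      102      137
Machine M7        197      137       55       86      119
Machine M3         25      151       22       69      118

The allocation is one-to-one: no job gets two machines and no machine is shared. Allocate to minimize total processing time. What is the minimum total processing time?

Minimum total: 303 min

Treat this as an assignment problem: match each job to one machine.
Optimal: Pioneer→Machine M2 (39 min), Cove→Machine M6 (21 min), Ember→Machine M3 (22 min), Flint→Machine M4 (102 min), Onyx→Machine M7 (119 min) — total 39+21+22+102+119 = 303 min.
Column-greedy (each machine in turn goes to its cheapest remaining job) gives 335 min, worse by 32.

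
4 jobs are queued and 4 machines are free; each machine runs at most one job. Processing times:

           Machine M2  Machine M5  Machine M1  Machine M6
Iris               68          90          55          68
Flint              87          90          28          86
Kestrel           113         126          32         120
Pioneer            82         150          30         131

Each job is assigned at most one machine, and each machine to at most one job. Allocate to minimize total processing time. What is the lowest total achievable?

Minimum total: 272 min

This is a one-to-one assignment (minimum-cost bipartite matching).
Optimal: Iris→Machine M6 (68 min), Flint→Machine M5 (90 min), Kestrel→Machine M1 (32 min), Pioneer→Machine M2 (82 min) — total 68+90+32+82 = 272 min.
Min-entry greedy (repeatedly take the single cheapest remaining cell) gives 366 min, worse by 94.
Next-best assignment: Iris→Machine M5, Flint→Machine M6, Kestrel→Machine M1, Pioneer→Machine M2 = 290 min.
Checked against all permutations: 272 min is optimal.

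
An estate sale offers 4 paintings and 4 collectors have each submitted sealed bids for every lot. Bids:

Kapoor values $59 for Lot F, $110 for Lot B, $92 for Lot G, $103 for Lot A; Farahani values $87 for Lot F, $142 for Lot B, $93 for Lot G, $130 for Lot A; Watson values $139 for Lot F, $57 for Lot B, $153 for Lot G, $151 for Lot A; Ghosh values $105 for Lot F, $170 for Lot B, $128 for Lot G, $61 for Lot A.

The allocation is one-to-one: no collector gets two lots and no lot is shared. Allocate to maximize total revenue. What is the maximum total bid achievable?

Maximum total: $531

Optimal: Kapoor→Lot G ($92), Farahani→Lot A ($130), Watson→Lot F ($139), Ghosh→Lot B ($170) — total 92+130+139+170 = $531.
Max-entry greedy (repeatedly take the single best remaining cell) gives $512, worse by 19.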